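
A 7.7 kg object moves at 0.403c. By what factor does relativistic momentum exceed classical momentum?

p_rel = γmv, p_class = mv
Ratio = γ = 1/√(1 - 0.403²) = 1.093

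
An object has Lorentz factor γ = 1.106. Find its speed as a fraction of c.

From γ = 1/√(1 - v²/c²):
1/γ² = 1/1.106² = 0.8175
v²/c² = 1 - 0.8175 = 0.1825
v/c = √(0.1825) = 0.4272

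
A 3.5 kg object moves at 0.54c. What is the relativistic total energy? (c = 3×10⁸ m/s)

γ = 1/√(1 - 0.54²) = 1.1881
mc² = 3.5 × (3×10⁸)² = 3.150×10¹⁷ J
E = γmc² = 1.1881 × 3.150×10¹⁷ = 3.743×10¹⁷ J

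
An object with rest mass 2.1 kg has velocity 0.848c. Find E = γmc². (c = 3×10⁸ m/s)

γ = 1/√(1 - 0.848²) = 1.887
mc² = 2.1 × (3×10⁸)² = 1.890×10¹⁷ J
E = γmc² = 1.887 × 1.890×10¹⁷ = 3.566×10¹⁷ J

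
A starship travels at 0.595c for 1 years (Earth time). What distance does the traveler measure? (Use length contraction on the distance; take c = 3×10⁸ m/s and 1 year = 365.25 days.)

Earth distance: d = v × t = 0.595c × 1 yr = 5.6330×10¹⁵ m
γ = 1.2442
d' = d/γ = 5.6330×10¹⁵/1.2442 = 4.527×10¹⁵ m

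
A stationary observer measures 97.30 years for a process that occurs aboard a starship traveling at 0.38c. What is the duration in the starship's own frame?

Dilated time Δt = 97.30 years
γ = 1/√(1 - 0.38²) = 1.0811
Δt₀ = Δt/γ = 97.30/1.0811 = 90.00 years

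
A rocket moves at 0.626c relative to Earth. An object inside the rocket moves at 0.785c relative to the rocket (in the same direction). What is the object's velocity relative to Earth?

u = (u' + v)/(1 + u'v/c²)
Numerator: 0.785 + 0.626 = 1.411
Denominator: 1 + 0.49141 = 1.49141
u = 1.411/1.49141 = 0.9461c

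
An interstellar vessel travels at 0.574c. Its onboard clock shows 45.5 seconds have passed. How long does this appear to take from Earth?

Proper time Δt₀ = 45.5 seconds
γ = 1/√(1 - 0.574²) = 1.22122
Δt = γΔt₀ = 1.22122 × 45.5 = 55.57 seconds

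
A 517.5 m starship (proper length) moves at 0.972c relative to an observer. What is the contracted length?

Proper length L₀ = 517.5 m
γ = 1/√(1 - 0.972²) = 4.256
L = L₀/γ = 517.5/4.256 = 121.6 m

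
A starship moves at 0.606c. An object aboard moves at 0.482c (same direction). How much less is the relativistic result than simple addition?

Classical: u' + v = 0.482 + 0.606 = 1.088c
Relativistic: u = (0.482 + 0.606)/(1 + 0.292092) = 1.088/1.292092 = 0.8420c
Difference: 1.088 - 0.8420 = 0.2460c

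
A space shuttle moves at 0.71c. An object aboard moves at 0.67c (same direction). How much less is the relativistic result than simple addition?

Classical: u' + v = 0.67 + 0.71 = 1.38c
Relativistic: u = (0.67 + 0.71)/(1 + 0.4757) = 1.38/1.4757 = 0.9351c
Difference: 1.38 - 0.9351 = 0.4449c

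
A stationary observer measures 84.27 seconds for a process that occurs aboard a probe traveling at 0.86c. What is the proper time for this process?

Dilated time Δt = 84.27 seconds
γ = 1/√(1 - 0.86²) = 1.9597
Δt₀ = Δt/γ = 84.27/1.9597 = 43.00 seconds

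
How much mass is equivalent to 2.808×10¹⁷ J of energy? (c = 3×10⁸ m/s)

From E = mc², we get m = E/c²
c² = (3×10⁸)² = 9×10¹⁶ m²/s²
m = 2.808×10¹⁷ / 9×10¹⁶ = 3.120 kg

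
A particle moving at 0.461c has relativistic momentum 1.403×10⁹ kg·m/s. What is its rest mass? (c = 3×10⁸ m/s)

γ = 1/√(1 - 0.461²) = 1.1269
v = 0.461 × 3×10⁸ = 1.383×10⁸ m/s
m = p/(γv) = 1.403×10⁹/(1.1269 × 1.383×10⁸) = 9.002 kg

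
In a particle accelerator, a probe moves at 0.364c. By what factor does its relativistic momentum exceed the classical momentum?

p_rel = γmv, p_class = mv
Ratio = γ = 1/√(1 - 0.364²)
= 1/√(0.867504) = 1.074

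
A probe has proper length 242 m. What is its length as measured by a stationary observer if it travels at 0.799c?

Proper length L₀ = 242 m
γ = 1/√(1 - 0.799²) = 1.663
L = L₀/γ = 242/1.663 = 145.5 m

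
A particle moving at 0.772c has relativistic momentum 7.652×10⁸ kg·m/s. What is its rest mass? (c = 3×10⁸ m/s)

γ = 1/√(1 - 0.772²) = 1.573
v = 0.772 × 3×10⁸ = 2.316×10⁸ m/s
m = p/(γv) = 7.652×10⁸/(1.573 × 2.316×10⁸) = 2.100 kg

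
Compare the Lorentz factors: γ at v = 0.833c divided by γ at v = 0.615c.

γ₁ = 1/√(1 - 0.833²) = 1.807
γ₂ = 1/√(1 - 0.615²) = 1.268
γ₁/γ₂ = 1.807/1.268 = 1.425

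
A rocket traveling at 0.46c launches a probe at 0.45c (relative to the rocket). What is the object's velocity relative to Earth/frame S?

u = (u' + v)/(1 + u'v/c²)
Numerator: 0.45 + 0.46 = 0.91
Denominator: 1 + 0.207 = 1.207
u = 0.91/1.207 = 0.7539c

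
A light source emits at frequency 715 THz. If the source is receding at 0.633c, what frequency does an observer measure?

β = v/c = 0.633
(1-β)/(1+β) = 0.367/1.633 = 0.22474
Doppler factor = √(0.22474) = 0.4741
f_obs = 715 × 0.4741 = 339.0 THz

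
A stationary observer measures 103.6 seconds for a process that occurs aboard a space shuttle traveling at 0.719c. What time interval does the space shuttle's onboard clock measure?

Dilated time Δt = 103.6 seconds
γ = 1/√(1 - 0.719²) = 1.4388
Δt₀ = Δt/γ = 103.6/1.4388 = 72.00 seconds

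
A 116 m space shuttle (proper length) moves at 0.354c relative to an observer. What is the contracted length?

Proper length L₀ = 116 m
γ = 1/√(1 - 0.354²) = 1.069
L = L₀/γ = 116/1.069 = 108.5 m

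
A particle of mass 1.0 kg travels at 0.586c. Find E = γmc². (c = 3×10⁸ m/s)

γ = 1/√(1 - 0.586²) = 1.234
mc² = 1.0 × (3×10⁸)² = 9.000×10¹⁶ J
E = γmc² = 1.234 × 9.000×10¹⁶ = 1.111×10¹⁷ J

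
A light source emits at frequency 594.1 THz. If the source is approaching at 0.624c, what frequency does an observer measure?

β = v/c = 0.624
(1+β)/(1-β) = 1.624/0.376 = 4.319
Doppler factor = √(4.319) = 2.078
f_obs = 594.1 × 2.078 = 1235 THz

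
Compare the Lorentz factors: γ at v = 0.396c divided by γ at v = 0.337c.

γ₁ = 1/√(1 - 0.396²) = 1.089
γ₂ = 1/√(1 - 0.337²) = 1.062
γ₁/γ₂ = 1.089/1.062 = 1.025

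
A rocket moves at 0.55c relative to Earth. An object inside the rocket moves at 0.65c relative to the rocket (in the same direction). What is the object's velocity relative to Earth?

u = (u' + v)/(1 + u'v/c²)
Numerator: 0.65 + 0.55 = 1.2
Denominator: 1 + 0.3575 = 1.3575
u = 1.2/1.3575 = 0.8840c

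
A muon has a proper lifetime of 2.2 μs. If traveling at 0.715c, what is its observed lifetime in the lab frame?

Proper lifetime τ₀ = 2.2 μs
γ = 1/√(1 - 0.715²) = 1.4304
τ = γτ₀ = 1.4304 × 2.2 μs = 3.147 μs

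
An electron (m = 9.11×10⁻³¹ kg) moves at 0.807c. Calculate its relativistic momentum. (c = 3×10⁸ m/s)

γ = 1/√(1 - 0.807²) = 1.6933
v = 0.807 × 3×10⁸ = 2.421×10⁸ m/s
p = γmv = 1.6933 × 9.11×10⁻³¹ × 2.421×10⁸ = 3.735×10⁻²² kg·m/s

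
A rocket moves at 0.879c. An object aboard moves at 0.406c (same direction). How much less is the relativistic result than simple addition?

Classical: u' + v = 0.406 + 0.879 = 1.285c
Relativistic: u = (0.406 + 0.879)/(1 + 0.356874) = 1.285/1.356874 = 0.9470c
Difference: 1.285 - 0.9470 = 0.3380c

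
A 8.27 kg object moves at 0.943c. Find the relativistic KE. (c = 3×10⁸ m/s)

γ = 1/√(1 - 0.943²) = 3.005
γ - 1 = 2.005
KE = (γ-1)mc² = 2.005 × 8.27 × (3×10⁸)² = 1.492×10¹⁸ J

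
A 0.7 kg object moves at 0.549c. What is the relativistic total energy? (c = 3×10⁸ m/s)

γ = 1/√(1 - 0.549²) = 1.1964
mc² = 0.7 × (3×10⁸)² = 6.300×10¹⁶ J
E = γmc² = 1.1964 × 6.300×10¹⁶ = 7.537×10¹⁶ J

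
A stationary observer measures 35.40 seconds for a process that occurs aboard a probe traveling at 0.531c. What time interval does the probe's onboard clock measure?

Dilated time Δt = 35.40 seconds
γ = 1/√(1 - 0.531²) = 1.180
Δt₀ = Δt/γ = 35.40/1.180 = 30.00 seconds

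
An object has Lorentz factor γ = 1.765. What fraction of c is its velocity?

From γ = 1/√(1 - v²/c²):
1/γ² = 1/1.765² = 0.3210
v²/c² = 1 - 0.3210 = 0.6790
v/c = √(0.6790) = 0.8240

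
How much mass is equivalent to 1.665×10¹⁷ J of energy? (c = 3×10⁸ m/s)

From E = mc², we get m = E/c²
c² = (3×10⁸)² = 9×10¹⁶ m²/s²
m = 1.665×10¹⁷ / 9×10¹⁶ = 1.850 kg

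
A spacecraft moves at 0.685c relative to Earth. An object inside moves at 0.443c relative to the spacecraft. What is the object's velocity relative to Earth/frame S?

u = (u' + v)/(1 + u'v/c²)
Numerator: 0.443 + 0.685 = 1.128
Denominator: 1 + 0.303455 = 1.303455
u = 1.128/1.303455 = 0.8654c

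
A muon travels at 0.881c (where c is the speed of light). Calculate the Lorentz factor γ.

v/c = 0.881, so (v/c)² = 0.776161
1 - (v/c)² = 0.223839
γ = 1/√(0.223839) = 2.114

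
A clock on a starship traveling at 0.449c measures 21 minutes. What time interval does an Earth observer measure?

Proper time Δt₀ = 21 minutes
γ = 1/√(1 - 0.449²) = 1.119
Δt = γΔt₀ = 1.119 × 21 = 23.50 minutes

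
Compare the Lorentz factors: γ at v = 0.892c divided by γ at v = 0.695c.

γ₁ = 1/√(1 - 0.892²) = 2.2122
γ₂ = 1/√(1 - 0.695²) = 1.3908
γ₁/γ₂ = 2.2122/1.3908 = 1.591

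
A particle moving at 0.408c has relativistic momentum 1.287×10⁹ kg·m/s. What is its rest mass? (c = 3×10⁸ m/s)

γ = 1/√(1 - 0.408²) = 1.0953
v = 0.408 × 3×10⁸ = 1.224×10⁸ m/s
m = p/(γv) = 1.287×10⁹/(1.0953 × 1.224×10⁸) = 9.600 kg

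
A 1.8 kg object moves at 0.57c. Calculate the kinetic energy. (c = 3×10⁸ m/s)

γ = 1/√(1 - 0.57²) = 1.2171
γ - 1 = 0.2171
KE = (γ-1)mc² = 0.2171 × 1.8 × (3×10⁸)² = 3.517×10¹⁶ J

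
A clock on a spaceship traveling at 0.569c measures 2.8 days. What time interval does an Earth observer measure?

Proper time Δt₀ = 2.8 days
γ = 1/√(1 - 0.569²) = 1.216
Δt = γΔt₀ = 1.216 × 2.8 = 3.405 days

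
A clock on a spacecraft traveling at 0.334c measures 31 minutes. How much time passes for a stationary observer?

Proper time Δt₀ = 31 minutes
γ = 1/√(1 - 0.334²) = 1.061
Δt = γΔt₀ = 1.061 × 31 = 32.89 minutes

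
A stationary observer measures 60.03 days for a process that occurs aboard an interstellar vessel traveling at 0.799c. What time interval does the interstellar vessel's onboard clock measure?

Dilated time Δt = 60.03 days
γ = 1/√(1 - 0.799²) = 1.663
Δt₀ = Δt/γ = 60.03/1.663 = 36.10 days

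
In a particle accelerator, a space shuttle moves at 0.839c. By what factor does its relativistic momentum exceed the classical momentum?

p_rel = γmv, p_class = mv
Ratio = γ = 1/√(1 - 0.839²)
= 1/√(0.296079) = 1.838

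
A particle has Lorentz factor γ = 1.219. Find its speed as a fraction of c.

From γ = 1/√(1 - v²/c²):
1/γ² = 1/1.219² = 0.67297
v²/c² = 1 - 0.67297 = 0.32703
v/c = √(0.32703) = 0.5719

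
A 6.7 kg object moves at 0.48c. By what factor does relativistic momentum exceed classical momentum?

p_rel = γmv, p_class = mv
Ratio = γ = 1/√(1 - 0.48²) = 1.140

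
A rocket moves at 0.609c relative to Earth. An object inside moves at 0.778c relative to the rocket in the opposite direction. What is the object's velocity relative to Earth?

Object's velocity in rocket frame is u' = -0.778c
u = (u' + v)/(1 + u'v/c²) = (v - 0.778)/(1 - 0.778·v/c²)
Numerator: 0.609 - 0.778 = -0.169
Denominator: 1 - 0.473802 = 0.526198
u = -0.169/0.526198 = -0.3212c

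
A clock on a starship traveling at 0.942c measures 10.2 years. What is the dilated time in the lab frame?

Proper time Δt₀ = 10.2 years
γ = 1/√(1 - 0.942²) = 2.9796
Δt = γΔt₀ = 2.9796 × 10.2 = 30.39 years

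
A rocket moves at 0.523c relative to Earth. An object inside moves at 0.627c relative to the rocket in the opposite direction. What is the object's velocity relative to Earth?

Object's velocity in rocket frame is u' = -0.627c
u = (u' + v)/(1 + u'v/c²) = (v - 0.627)/(1 - 0.627·v/c²)
Numerator: 0.523 - 0.627 = -0.104
Denominator: 1 - 0.327921 = 0.672079
u = -0.104/0.672079 = -0.1547c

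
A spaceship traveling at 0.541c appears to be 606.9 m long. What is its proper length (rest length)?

Contracted length L = 606.9 m
γ = 1/√(1 - 0.541²) = 1.189
L₀ = γL = 1.189 × 606.9 = 721.6 m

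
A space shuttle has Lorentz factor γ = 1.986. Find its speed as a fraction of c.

From γ = 1/√(1 - v²/c²):
1/γ² = 1/1.986² = 0.2535
v²/c² = 1 - 0.2535 = 0.7465
v/c = √(0.7465) = 0.8640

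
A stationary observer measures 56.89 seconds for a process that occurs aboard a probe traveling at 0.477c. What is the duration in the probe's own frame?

Dilated time Δt = 56.89 seconds
γ = 1/√(1 - 0.477²) = 1.1378
Δt₀ = Δt/γ = 56.89/1.1378 = 50.00 seconds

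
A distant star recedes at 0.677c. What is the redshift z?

β = 0.677
(1+β)/(1-β) = 1.677/0.323 = 5.192
√(5.192) = 2.279
z = 2.279 - 1 = 1.279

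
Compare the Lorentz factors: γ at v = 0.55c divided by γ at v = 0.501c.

γ₁ = 1/√(1 - 0.55²) = 1.197
γ₂ = 1/√(1 - 0.501²) = 1.155
γ₁/γ₂ = 1.197/1.155 = 1.036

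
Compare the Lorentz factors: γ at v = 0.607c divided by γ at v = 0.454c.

γ₁ = 1/√(1 - 0.607²) = 1.258
γ₂ = 1/√(1 - 0.454²) = 1.122
γ₁/γ₂ = 1.258/1.122 = 1.121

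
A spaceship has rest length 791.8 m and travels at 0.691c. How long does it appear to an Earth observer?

Proper length L₀ = 791.8 m
γ = 1/√(1 - 0.691²) = 1.3834
L = L₀/γ = 791.8/1.3834 = 572.4 m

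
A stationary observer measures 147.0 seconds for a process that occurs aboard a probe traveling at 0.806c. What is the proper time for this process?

Dilated time Δt = 147.0 seconds
γ = 1/√(1 - 0.806²) = 1.6894
Δt₀ = Δt/γ = 147.0/1.6894 = 87.01 seconds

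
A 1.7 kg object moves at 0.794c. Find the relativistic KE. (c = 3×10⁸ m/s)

γ = 1/√(1 - 0.794²) = 1.64496
γ - 1 = 0.64496
KE = (γ-1)mc² = 0.64496 × 1.7 × (3×10⁸)² = 9.868×10¹⁶ J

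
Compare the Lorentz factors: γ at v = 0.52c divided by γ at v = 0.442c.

γ₁ = 1/√(1 - 0.52²) = 1.171
γ₂ = 1/√(1 - 0.442²) = 1.115
γ₁/γ₂ = 1.171/1.115 = 1.050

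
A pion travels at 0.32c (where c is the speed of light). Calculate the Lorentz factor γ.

v/c = 0.32, so (v/c)² = 0.1024
1 - (v/c)² = 0.8976
γ = 1/√(0.8976) = 1.056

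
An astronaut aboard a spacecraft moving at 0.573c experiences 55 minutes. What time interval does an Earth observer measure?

Proper time Δt₀ = 55 minutes
γ = 1/√(1 - 0.573²) = 1.2202
Δt = γΔt₀ = 1.2202 × 55 = 67.11 minutes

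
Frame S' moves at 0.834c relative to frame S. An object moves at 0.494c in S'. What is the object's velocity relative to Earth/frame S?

u = (u' + v)/(1 + u'v/c²)
Numerator: 0.494 + 0.834 = 1.328
Denominator: 1 + 0.411996 = 1.411996
u = 1.328/1.411996 = 0.9405c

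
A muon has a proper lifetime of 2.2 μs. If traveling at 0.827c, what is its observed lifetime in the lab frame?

Proper lifetime τ₀ = 2.2 μs
γ = 1/√(1 - 0.827²) = 1.7787
τ = γτ₀ = 1.7787 × 2.2 μs = 3.913 μs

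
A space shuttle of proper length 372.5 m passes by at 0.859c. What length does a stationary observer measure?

Proper length L₀ = 372.5 m
γ = 1/√(1 - 0.859²) = 1.953
L = L₀/γ = 372.5/1.953 = 190.7 m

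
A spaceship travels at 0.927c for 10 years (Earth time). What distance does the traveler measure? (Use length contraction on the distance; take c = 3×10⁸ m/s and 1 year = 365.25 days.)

Earth distance: d = v × t = 0.927c × 10 yr = 8.776×10¹⁶ m
γ = 2.666
d' = d/γ = 8.776×10¹⁶/2.666 = 3.292×10¹⁶ m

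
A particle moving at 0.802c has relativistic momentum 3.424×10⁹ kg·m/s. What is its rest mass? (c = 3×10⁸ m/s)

γ = 1/√(1 - 0.802²) = 1.674
v = 0.802 × 3×10⁸ = 2.406×10⁸ m/s
m = p/(γv) = 3.424×10⁹/(1.674 × 2.406×10⁸) = 8.501 kg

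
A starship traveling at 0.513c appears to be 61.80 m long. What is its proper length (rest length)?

Contracted length L = 61.80 m
γ = 1/√(1 - 0.513²) = 1.165
L₀ = γL = 1.165 × 61.80 = 72.00 m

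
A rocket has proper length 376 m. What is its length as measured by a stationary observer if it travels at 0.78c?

Proper length L₀ = 376 m
γ = 1/√(1 - 0.78²) = 1.598
L = L₀/γ = 376/1.598 = 235.3 m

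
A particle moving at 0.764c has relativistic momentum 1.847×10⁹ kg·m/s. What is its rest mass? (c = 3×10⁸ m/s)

γ = 1/√(1 - 0.764²) = 1.550
v = 0.764 × 3×10⁸ = 2.292×10⁸ m/s
m = p/(γv) = 1.847×10⁹/(1.550 × 2.292×10⁸) = 5.199 kg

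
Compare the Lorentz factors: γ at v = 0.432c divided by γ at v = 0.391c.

γ₁ = 1/√(1 - 0.432²) = 1.109
γ₂ = 1/√(1 - 0.391²) = 1.086
γ₁/γ₂ = 1.109/1.086 = 1.021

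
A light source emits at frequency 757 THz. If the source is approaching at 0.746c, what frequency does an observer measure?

β = v/c = 0.746
(1+β)/(1-β) = 1.746/0.254 = 6.874
Doppler factor = √(6.874) = 2.622
f_obs = 757 × 2.622 = 1985 THz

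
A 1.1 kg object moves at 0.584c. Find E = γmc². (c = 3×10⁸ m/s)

γ = 1/√(1 - 0.584²) = 1.232
mc² = 1.1 × (3×10⁸)² = 9.900×10¹⁶ J
E = γmc² = 1.232 × 9.900×10¹⁶ = 1.220×10¹⁷ J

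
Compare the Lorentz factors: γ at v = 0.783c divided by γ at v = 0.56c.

γ₁ = 1/√(1 - 0.783²) = 1.608
γ₂ = 1/√(1 - 0.56²) = 1.207
γ₁/γ₂ = 1.608/1.207 = 1.332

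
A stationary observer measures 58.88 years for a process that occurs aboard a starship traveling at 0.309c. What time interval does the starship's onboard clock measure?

Dilated time Δt = 58.88 years
γ = 1/√(1 - 0.309²) = 1.0515
Δt₀ = Δt/γ = 58.88/1.0515 = 56.00 years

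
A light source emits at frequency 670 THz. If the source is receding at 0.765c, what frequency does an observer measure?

β = v/c = 0.765
(1-β)/(1+β) = 0.235/1.765 = 0.13314
Doppler factor = √(0.13314) = 0.3649
f_obs = 670 × 0.3649 = 244.5 THz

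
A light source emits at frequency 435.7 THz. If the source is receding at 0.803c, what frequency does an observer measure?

β = v/c = 0.803
(1-β)/(1+β) = 0.197/1.803 = 0.10926
Doppler factor = √(0.10926) = 0.3305
f_obs = 435.7 × 0.3305 = 144.0 THz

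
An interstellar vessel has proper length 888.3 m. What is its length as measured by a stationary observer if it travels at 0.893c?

Proper length L₀ = 888.3 m
γ = 1/√(1 - 0.893²) = 2.222
L = L₀/γ = 888.3/2.222 = 399.8 m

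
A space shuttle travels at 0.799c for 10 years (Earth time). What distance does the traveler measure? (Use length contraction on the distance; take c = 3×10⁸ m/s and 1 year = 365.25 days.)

Earth distance: d = v × t = 0.799c × 10 yr = 7.5644×10¹⁶ m
γ = 1.6630
d' = d/γ = 7.5644×10¹⁶/1.6630 = 4.549×10¹⁶ m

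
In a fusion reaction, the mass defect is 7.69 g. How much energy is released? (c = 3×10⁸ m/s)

Convert mass defect: Δm = 7.69 g = 0.00769 kg
E = Δm·c² = 0.00769 × (3×10⁸)²
= 0.00769 × 9×10¹⁶ = 6.921×10¹⁴ J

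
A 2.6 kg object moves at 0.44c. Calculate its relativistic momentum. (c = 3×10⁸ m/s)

γ = 1/√(1 - 0.44²) = 1.1136
v = 0.44 × 3×10⁸ = 1.320×10⁸ m/s
p = γmv = 1.1136 × 2.6 × 1.320×10⁸ = 3.822×10⁸ kg·m/s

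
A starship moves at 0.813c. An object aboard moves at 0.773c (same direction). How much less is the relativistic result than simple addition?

Classical: u' + v = 0.773 + 0.813 = 1.586c
Relativistic: u = (0.773 + 0.813)/(1 + 0.628449) = 1.586/1.628449 = 0.9739c
Difference: 1.586 - 0.9739 = 0.6121c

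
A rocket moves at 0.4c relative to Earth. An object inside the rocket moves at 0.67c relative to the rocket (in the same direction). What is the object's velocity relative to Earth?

u = (u' + v)/(1 + u'v/c²)
Numerator: 0.67 + 0.4 = 1.07
Denominator: 1 + 0.268 = 1.268
u = 1.07/1.268 = 0.8438c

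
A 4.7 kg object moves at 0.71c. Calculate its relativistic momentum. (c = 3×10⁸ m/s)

γ = 1/√(1 - 0.71²) = 1.420
v = 0.71 × 3×10⁸ = 2.130×10⁸ m/s
p = γmv = 1.420 × 4.7 × 2.130×10⁸ = 1.422×10⁹ kg·m/s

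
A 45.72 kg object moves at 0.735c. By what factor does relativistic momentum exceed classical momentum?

p_rel = γmv, p_class = mv
Ratio = γ = 1/√(1 - 0.735²) = 1.475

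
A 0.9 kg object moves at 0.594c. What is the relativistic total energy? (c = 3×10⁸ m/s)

γ = 1/√(1 - 0.594²) = 1.243
mc² = 0.9 × (3×10⁸)² = 8.100×10¹⁶ J
E = γmc² = 1.243 × 8.100×10¹⁶ = 1.007×10¹⁷ J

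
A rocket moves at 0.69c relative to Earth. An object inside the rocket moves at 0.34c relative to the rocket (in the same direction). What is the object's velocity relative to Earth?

u = (u' + v)/(1 + u'v/c²)
Numerator: 0.34 + 0.69 = 1.03
Denominator: 1 + 0.2346 = 1.2346
u = 1.03/1.2346 = 0.8343c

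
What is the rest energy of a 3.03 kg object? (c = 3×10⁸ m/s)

c² = (3×10⁸)² = 9.000×10¹⁶ m²/s²
E₀ = mc² = 3.03 × 9.000×10¹⁶ = 2.727×10¹⁷ J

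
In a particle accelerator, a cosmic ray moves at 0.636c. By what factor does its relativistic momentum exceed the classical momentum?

p_rel = γmv, p_class = mv
Ratio = γ = 1/√(1 - 0.636²)
= 1/√(0.595504) = 1.296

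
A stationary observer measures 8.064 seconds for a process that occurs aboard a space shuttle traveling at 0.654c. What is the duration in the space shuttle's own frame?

Dilated time Δt = 8.064 seconds
γ = 1/√(1 - 0.654²) = 1.322
Δt₀ = Δt/γ = 8.064/1.322 = 6.100 seconds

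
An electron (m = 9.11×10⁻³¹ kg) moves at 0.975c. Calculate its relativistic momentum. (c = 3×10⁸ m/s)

γ = 1/√(1 - 0.975²) = 4.500
v = 0.975 × 3×10⁸ = 2.925×10⁸ m/s
p = γmv = 4.500 × 9.11×10⁻³¹ × 2.925×10⁸ = 1.199×10⁻²¹ kg·m/s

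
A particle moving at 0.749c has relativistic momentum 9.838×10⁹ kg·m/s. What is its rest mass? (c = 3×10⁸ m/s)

γ = 1/√(1 - 0.749²) = 1.509
v = 0.749 × 3×10⁸ = 2.247×10⁸ m/s
m = p/(γv) = 9.838×10⁹/(1.509 × 2.247×10⁸) = 29.01 kg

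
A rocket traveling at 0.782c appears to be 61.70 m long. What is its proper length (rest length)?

Contracted length L = 61.70 m
γ = 1/√(1 - 0.782²) = 1.6044
L₀ = γL = 1.6044 × 61.70 = 98.99 m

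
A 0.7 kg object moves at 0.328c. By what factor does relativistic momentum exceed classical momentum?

p_rel = γmv, p_class = mv
Ratio = γ = 1/√(1 - 0.328²) = 1.059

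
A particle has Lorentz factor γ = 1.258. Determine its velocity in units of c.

From γ = 1/√(1 - v²/c²):
1/γ² = 1/1.258² = 0.6319
v²/c² = 1 - 0.6319 = 0.3681
v/c = √(0.3681) = 0.6067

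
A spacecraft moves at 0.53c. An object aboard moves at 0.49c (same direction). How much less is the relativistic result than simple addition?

Classical: u' + v = 0.49 + 0.53 = 1.02c
Relativistic: u = (0.49 + 0.53)/(1 + 0.2597) = 1.02/1.2597 = 0.8097c
Difference: 1.02 - 0.8097 = 0.2103c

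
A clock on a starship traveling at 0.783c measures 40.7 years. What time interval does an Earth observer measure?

Proper time Δt₀ = 40.7 years
γ = 1/√(1 - 0.783²) = 1.6077
Δt = γΔt₀ = 1.6077 × 40.7 = 65.43 years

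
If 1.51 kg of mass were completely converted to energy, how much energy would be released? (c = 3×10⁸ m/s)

Using E = mc²:
c² = (3×10⁸)² = 9×10¹⁶ m²/s²
E = 1.51 × 9×10¹⁶ = 1.359×10¹⁷ J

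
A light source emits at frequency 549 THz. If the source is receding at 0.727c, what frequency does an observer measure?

β = v/c = 0.727
(1-β)/(1+β) = 0.273/1.727 = 0.1581
Doppler factor = √(0.1581) = 0.3976
f_obs = 549 × 0.3976 = 218.3 THz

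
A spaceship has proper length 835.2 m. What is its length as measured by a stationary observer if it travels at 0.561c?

Proper length L₀ = 835.2 m
γ = 1/√(1 - 0.561²) = 1.208
L = L₀/γ = 835.2/1.208 = 691.4 m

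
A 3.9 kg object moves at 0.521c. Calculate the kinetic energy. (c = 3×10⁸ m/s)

γ = 1/√(1 - 0.521²) = 1.17157
γ - 1 = 0.17157
KE = (γ-1)mc² = 0.17157 × 3.9 × (3×10⁸)² = 6.022×10¹⁶ J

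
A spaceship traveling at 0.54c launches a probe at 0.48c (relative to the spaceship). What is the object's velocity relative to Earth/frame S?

u = (u' + v)/(1 + u'v/c²)
Numerator: 0.48 + 0.54 = 1.02
Denominator: 1 + 0.2592 = 1.2592
u = 1.02/1.2592 = 0.8100c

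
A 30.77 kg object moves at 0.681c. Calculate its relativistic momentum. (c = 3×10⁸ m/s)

γ = 1/√(1 - 0.681²) = 1.3656
v = 0.681 × 3×10⁸ = 2.043×10⁸ m/s
p = γmv = 1.3656 × 30.77 × 2.043×10⁸ = 8.585×10⁹ kg·m/s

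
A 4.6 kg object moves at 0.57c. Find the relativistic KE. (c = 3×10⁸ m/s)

γ = 1/√(1 - 0.57²) = 1.21707
γ - 1 = 0.21707
KE = (γ-1)mc² = 0.21707 × 4.6 × (3×10⁸)² = 8.987×10¹⁶ J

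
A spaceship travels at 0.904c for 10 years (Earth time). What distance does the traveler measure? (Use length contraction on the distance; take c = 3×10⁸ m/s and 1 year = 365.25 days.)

Earth distance: d = v × t = 0.904c × 10 yr = 8.558×10¹⁶ m
γ = 2.339
d' = d/γ = 8.558×10¹⁶/2.339 = 3.659×10¹⁶ m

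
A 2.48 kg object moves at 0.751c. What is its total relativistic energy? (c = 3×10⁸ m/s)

γ = 1/√(1 - 0.751²) = 1.5145
mc² = 2.48 × (3×10⁸)² = 2.232×10¹⁷ J
E = γmc² = 1.5145 × 2.232×10¹⁷ = 3.380×10¹⁷ J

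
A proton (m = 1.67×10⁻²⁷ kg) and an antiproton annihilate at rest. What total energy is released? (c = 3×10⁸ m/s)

Both particles have the same rest mass, so total mass = 2m
E = 2m·c² = 2 × 1.67×10⁻²⁷ × (3×10⁸)²
= 2 × 1.67×10⁻²⁷ × 9×10¹⁶
= 3.006×10⁻¹⁰ J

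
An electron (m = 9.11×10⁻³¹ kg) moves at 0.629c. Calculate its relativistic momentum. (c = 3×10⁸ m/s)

γ = 1/√(1 - 0.629²) = 1.286
v = 0.629 × 3×10⁸ = 1.887×10⁸ m/s
p = γmv = 1.286 × 9.11×10⁻³¹ × 1.887×10⁸ = 2.211×10⁻²² kg·m/s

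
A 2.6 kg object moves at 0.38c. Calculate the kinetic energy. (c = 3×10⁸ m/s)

γ = 1/√(1 - 0.38²) = 1.0811
γ - 1 = 0.08110
KE = (γ-1)mc² = 0.08110 × 2.6 × (3×10⁸)² = 1.898×10¹⁶ J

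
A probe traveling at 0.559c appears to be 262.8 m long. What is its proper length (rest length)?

Contracted length L = 262.8 m
γ = 1/√(1 - 0.559²) = 1.206
L₀ = γL = 1.206 × 262.8 = 316.9 m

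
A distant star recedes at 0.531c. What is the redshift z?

β = 0.531
(1+β)/(1-β) = 1.531/0.469 = 3.2644
√(3.2644) = 1.8068
z = 1.8068 - 1 = 0.8068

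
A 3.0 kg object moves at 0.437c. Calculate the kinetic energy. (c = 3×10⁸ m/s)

γ = 1/√(1 - 0.437²) = 1.11178
γ - 1 = 0.11178
KE = (γ-1)mc² = 0.11178 × 3.0 × (3×10⁸)² = 3.018×10¹⁶ J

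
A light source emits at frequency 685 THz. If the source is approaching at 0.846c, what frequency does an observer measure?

β = v/c = 0.846
(1+β)/(1-β) = 1.846/0.154 = 11.987
Doppler factor = √(11.987) = 3.4622
f_obs = 685 × 3.4622 = 2372 THz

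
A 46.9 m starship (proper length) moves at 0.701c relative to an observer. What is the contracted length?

Proper length L₀ = 46.9 m
γ = 1/√(1 - 0.701²) = 1.402
L = L₀/γ = 46.9/1.402 = 33.45 m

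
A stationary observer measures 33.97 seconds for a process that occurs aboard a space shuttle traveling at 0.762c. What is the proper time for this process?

Dilated time Δt = 33.97 seconds
γ = 1/√(1 - 0.762²) = 1.544
Δt₀ = Δt/γ = 33.97/1.544 = 22.00 seconds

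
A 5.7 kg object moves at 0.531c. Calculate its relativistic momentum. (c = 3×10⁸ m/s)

γ = 1/√(1 - 0.531²) = 1.1801
v = 0.531 × 3×10⁸ = 1.593×10⁸ m/s
p = γmv = 1.1801 × 5.7 × 1.593×10⁸ = 1.072×10⁹ kg·m/s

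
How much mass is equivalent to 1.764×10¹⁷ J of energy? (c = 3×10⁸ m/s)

From E = mc², we get m = E/c²
c² = (3×10⁸)² = 9×10¹⁶ m²/s²
m = 1.764×10¹⁷ / 9×10¹⁶ = 1.960 kg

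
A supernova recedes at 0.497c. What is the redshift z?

β = 0.497
(1+β)/(1-β) = 1.497/0.503 = 2.976143
√(2.976143) = 1.7252
z = 1.7252 - 1 = 0.7252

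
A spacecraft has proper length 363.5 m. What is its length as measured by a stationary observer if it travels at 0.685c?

Proper length L₀ = 363.5 m
γ = 1/√(1 - 0.685²) = 1.3726
L = L₀/γ = 363.5/1.3726 = 264.8 m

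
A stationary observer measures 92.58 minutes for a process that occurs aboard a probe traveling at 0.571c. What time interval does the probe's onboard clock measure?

Dilated time Δt = 92.58 minutes
γ = 1/√(1 - 0.571²) = 1.2181
Δt₀ = Δt/γ = 92.58/1.2181 = 76.00 minutes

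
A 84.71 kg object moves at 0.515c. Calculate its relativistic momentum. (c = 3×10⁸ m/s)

γ = 1/√(1 - 0.515²) = 1.167
v = 0.515 × 3×10⁸ = 1.545×10⁸ m/s
p = γmv = 1.167 × 84.71 × 1.545×10⁸ = 1.527×10¹⁰ kg·m/s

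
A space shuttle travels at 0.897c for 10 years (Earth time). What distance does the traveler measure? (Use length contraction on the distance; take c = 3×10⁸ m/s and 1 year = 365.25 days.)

Earth distance: d = v × t = 0.897c × 10 yr = 8.492×10¹⁶ m
γ = 2.262
d' = d/γ = 8.492×10¹⁶/2.262 = 3.754×10¹⁶ m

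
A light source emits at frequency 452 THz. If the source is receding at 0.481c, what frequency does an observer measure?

β = v/c = 0.481
(1-β)/(1+β) = 0.519/1.481 = 0.35044
Doppler factor = √(0.35044) = 0.5920
f_obs = 452 × 0.5920 = 267.6 THz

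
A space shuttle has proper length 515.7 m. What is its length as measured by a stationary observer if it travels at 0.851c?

Proper length L₀ = 515.7 m
γ = 1/√(1 - 0.851²) = 1.9042
L = L₀/γ = 515.7/1.9042 = 270.8 m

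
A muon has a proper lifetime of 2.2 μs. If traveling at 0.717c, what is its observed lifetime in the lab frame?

Proper lifetime τ₀ = 2.2 μs
γ = 1/√(1 - 0.717²) = 1.4346
τ = γτ₀ = 1.4346 × 2.2 μs = 3.156 μs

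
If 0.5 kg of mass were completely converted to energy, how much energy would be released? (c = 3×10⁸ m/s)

Using E = mc²:
c² = (3×10⁸)² = 9×10¹⁶ m²/s²
E = 0.5 × 9×10¹⁶ = 4.500×10¹⁶ J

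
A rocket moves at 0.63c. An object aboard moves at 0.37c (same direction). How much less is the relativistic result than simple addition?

Classical: u' + v = 0.37 + 0.63 = 1c
Relativistic: u = (0.37 + 0.63)/(1 + 0.2331) = 1/1.2331 = 0.8110c
Difference: 1 - 0.8110 = 0.1890c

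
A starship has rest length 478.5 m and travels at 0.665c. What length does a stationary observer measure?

Proper length L₀ = 478.5 m
γ = 1/√(1 - 0.665²) = 1.339
L = L₀/γ = 478.5/1.339 = 357.4 m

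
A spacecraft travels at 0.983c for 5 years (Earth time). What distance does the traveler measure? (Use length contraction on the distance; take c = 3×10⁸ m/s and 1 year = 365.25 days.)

Earth distance: d = v × t = 0.983c × 5 yr = 4.6532×10¹⁶ m
γ = 5.4465
d' = d/γ = 4.6532×10¹⁶/5.4465 = 8.543×10¹⁵ m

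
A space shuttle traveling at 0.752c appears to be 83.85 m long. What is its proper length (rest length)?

Contracted length L = 83.85 m
γ = 1/√(1 - 0.752²) = 1.517
L₀ = γL = 1.517 × 83.85 = 127.2 m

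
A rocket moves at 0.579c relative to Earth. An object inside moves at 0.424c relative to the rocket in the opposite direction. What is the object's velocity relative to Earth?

Object's velocity in rocket frame is u' = -0.424c
u = (u' + v)/(1 + u'v/c²) = (v - 0.424)/(1 - 0.424·v/c²)
Numerator: 0.579 - 0.424 = 0.155
Denominator: 1 - 0.245496 = 0.754504
u = 0.155/0.754504 = 0.2054c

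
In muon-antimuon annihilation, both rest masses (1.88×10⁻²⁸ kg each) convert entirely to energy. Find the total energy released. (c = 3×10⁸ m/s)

Both particles have the same rest mass, so total mass = 2m
E = 2m·c² = 2 × 1.88×10⁻²⁸ × (3×10⁸)²
= 2 × 1.88×10⁻²⁸ × 9×10¹⁶
= 3.384×10⁻¹¹ J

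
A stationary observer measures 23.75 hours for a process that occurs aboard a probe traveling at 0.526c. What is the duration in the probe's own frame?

Dilated time Δt = 23.75 hours
γ = 1/√(1 - 0.526²) = 1.176
Δt₀ = Δt/γ = 23.75/1.176 = 20.20 hours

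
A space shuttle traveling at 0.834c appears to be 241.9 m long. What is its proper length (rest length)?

Contracted length L = 241.9 m
γ = 1/√(1 - 0.834²) = 1.8124
L₀ = γL = 1.8124 × 241.9 = 438.4 m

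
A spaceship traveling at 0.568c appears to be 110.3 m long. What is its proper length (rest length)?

Contracted length L = 110.3 m
γ = 1/√(1 - 0.568²) = 1.215
L₀ = γL = 1.215 × 110.3 = 134.0 m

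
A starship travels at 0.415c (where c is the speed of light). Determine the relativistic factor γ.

v/c = 0.415, so (v/c)² = 0.172225
1 - (v/c)² = 0.827775
γ = 1/√(0.827775) = 1.099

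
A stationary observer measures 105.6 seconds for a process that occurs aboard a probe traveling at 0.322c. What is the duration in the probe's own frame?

Dilated time Δt = 105.6 seconds
γ = 1/√(1 - 0.322²) = 1.05626
Δt₀ = Δt/γ = 105.6/1.05626 = 99.98 seconds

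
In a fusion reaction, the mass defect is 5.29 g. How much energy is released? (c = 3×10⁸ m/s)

Convert mass defect: Δm = 5.29 g = 0.00529 kg
E = Δm·c² = 0.00529 × (3×10⁸)²
= 0.00529 × 9×10¹⁶ = 4.761×10¹⁴ J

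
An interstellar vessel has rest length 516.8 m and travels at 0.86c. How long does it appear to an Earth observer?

Proper length L₀ = 516.8 m
γ = 1/√(1 - 0.86²) = 1.960
L = L₀/γ = 516.8/1.960 = 263.7 m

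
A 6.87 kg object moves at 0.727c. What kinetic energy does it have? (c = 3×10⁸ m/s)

γ = 1/√(1 - 0.727²) = 1.4564
γ - 1 = 0.4564
KE = (γ-1)mc² = 0.4564 × 6.87 × (3×10⁸)² = 2.822×10¹⁷ J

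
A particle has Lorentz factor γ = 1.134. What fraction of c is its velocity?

From γ = 1/√(1 - v²/c²):
1/γ² = 1/1.134² = 0.7776
v²/c² = 1 - 0.7776 = 0.2224
v/c = √(0.2224) = 0.4716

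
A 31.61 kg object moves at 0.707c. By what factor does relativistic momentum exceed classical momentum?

p_rel = γmv, p_class = mv
Ratio = γ = 1/√(1 - 0.707²) = 1.414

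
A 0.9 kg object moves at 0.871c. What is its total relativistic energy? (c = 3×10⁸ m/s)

γ = 1/√(1 - 0.871²) = 2.0355
mc² = 0.9 × (3×10⁸)² = 8.100×10¹⁶ J
E = γmc² = 2.0355 × 8.100×10¹⁶ = 1.649×10¹⁷ J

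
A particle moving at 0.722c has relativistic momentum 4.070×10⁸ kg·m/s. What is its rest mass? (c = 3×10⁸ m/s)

γ = 1/√(1 - 0.722²) = 1.445
v = 0.722 × 3×10⁸ = 2.166×10⁸ m/s
m = p/(γv) = 4.070×10⁸/(1.445 × 2.166×10⁸) = 1.300 kg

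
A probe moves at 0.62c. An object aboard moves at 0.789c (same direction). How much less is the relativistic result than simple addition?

Classical: u' + v = 0.789 + 0.62 = 1.409c
Relativistic: u = (0.789 + 0.62)/(1 + 0.48918) = 1.409/1.48918 = 0.9462c
Difference: 1.409 - 0.9462 = 0.4628c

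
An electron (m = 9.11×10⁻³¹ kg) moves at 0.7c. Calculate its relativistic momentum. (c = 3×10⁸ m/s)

γ = 1/√(1 - 0.7²) = 1.4003
v = 0.7 × 3×10⁸ = 2.100×10⁸ m/s
p = γmv = 1.4003 × 9.11×10⁻³¹ × 2.100×10⁸ = 2.679×10⁻²² kg·m/s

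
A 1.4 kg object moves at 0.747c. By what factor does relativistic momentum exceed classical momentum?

p_rel = γmv, p_class = mv
Ratio = γ = 1/√(1 - 0.747²) = 1.504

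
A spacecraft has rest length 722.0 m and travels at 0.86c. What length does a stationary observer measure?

Proper length L₀ = 722.0 m
γ = 1/√(1 - 0.86²) = 1.960
L = L₀/γ = 722.0/1.960 = 368.4 m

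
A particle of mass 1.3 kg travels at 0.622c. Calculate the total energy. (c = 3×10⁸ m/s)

γ = 1/√(1 - 0.622²) = 1.277
mc² = 1.3 × (3×10⁸)² = 1.170×10¹⁷ J
E = γmc² = 1.277 × 1.170×10¹⁷ = 1.494×10¹⁷ J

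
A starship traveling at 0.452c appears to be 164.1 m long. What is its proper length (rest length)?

Contracted length L = 164.1 m
γ = 1/√(1 - 0.452²) = 1.121
L₀ = γL = 1.121 × 164.1 = 184.0 m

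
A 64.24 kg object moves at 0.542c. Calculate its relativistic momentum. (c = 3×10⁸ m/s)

γ = 1/√(1 - 0.542²) = 1.190
v = 0.542 × 3×10⁸ = 1.626×10⁸ m/s
p = γmv = 1.190 × 64.24 × 1.626×10⁸ = 1.243×10¹⁰ kg·m/s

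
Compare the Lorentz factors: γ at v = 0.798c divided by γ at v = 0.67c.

γ₁ = 1/√(1 - 0.798²) = 1.659
γ₂ = 1/√(1 - 0.67²) = 1.347
γ₁/γ₂ = 1.659/1.347 = 1.232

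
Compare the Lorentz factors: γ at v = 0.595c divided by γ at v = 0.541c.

γ₁ = 1/√(1 - 0.595²) = 1.244
γ₂ = 1/√(1 - 0.541²) = 1.189
γ₁/γ₂ = 1.244/1.189 = 1.046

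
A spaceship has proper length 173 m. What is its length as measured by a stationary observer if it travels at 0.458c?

Proper length L₀ = 173 m
γ = 1/√(1 - 0.458²) = 1.125
L = L₀/γ = 173/1.125 = 153.8 m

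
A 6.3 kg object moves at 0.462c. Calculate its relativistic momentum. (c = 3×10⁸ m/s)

γ = 1/√(1 - 0.462²) = 1.12755
v = 0.462 × 3×10⁸ = 1.386×10⁸ m/s
p = γmv = 1.12755 × 6.3 × 1.386×10⁸ = 9.846×10⁸ kg·m/s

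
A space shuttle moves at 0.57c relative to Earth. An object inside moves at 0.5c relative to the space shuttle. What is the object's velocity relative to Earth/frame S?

u = (u' + v)/(1 + u'v/c²)
Numerator: 0.5 + 0.57 = 1.07
Denominator: 1 + 0.285 = 1.285
u = 1.07/1.285 = 0.8327c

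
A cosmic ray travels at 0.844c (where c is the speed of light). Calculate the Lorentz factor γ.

v/c = 0.844, so (v/c)² = 0.712336
1 - (v/c)² = 0.287664
γ = 1/√(0.287664) = 1.864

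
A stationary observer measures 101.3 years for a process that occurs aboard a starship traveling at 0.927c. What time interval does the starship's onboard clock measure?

Dilated time Δt = 101.3 years
γ = 1/√(1 - 0.927²) = 2.6662
Δt₀ = Δt/γ = 101.3/2.6662 = 37.99 years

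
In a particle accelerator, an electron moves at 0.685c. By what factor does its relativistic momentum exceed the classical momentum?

p_rel = γmv, p_class = mv
Ratio = γ = 1/√(1 - 0.685²)
= 1/√(0.530775) = 1.373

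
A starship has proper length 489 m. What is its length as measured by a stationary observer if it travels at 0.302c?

Proper length L₀ = 489 m
γ = 1/√(1 - 0.302²) = 1.049
L = L₀/γ = 489/1.049 = 466.2 m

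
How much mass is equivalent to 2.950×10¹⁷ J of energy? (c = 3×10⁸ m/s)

From E = mc², we get m = E/c²
c² = (3×10⁸)² = 9×10¹⁶ m²/s²
m = 2.950×10¹⁷ / 9×10¹⁶ = 3.278 kg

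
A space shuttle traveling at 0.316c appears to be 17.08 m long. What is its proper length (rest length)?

Contracted length L = 17.08 m
γ = 1/√(1 - 0.316²) = 1.054
L₀ = γL = 1.054 × 17.08 = 18.00 m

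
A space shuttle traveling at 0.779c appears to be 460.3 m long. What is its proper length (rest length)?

Contracted length L = 460.3 m
γ = 1/√(1 - 0.779²) = 1.5948
L₀ = γL = 1.5948 × 460.3 = 734.1 m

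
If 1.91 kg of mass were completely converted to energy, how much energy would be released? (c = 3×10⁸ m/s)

Using E = mc²:
c² = (3×10⁸)² = 9×10¹⁶ m²/s²
E = 1.91 × 9×10¹⁶ = 1.719×10¹⁷ J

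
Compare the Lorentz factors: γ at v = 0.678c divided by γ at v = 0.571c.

γ₁ = 1/√(1 - 0.678²) = 1.360
γ₂ = 1/√(1 - 0.571²) = 1.218
γ₁/γ₂ = 1.360/1.218 = 1.117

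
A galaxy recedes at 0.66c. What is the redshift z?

β = 0.66
(1+β)/(1-β) = 1.66/0.34 = 4.882
√(4.882) = 2.210
z = 2.210 - 1 = 1.210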